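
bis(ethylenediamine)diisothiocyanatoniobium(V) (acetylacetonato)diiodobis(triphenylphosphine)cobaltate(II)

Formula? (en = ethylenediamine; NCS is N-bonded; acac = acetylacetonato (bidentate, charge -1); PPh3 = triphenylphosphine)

Cation [Nb…]: ligand charges -2, Nb(V) ⇒ ion charge 3+.
Anion [Co…]: ligand charges -3, Co(II) ⇒ ion charge 1−.
One 3+ cation requires 3 of the 1− anion.

[Nb(en)2(NCS)2][Co(acac)I2(PPh3)2]3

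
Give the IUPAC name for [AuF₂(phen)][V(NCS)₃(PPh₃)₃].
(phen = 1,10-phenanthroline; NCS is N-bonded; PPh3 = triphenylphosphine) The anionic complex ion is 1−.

Both ions are complex: the cation is named first with the plain metal name, the anion second with the -ate form; each ion's ligands are alphabetised independently.
The complex anion is given as 1−; its ligand charges sum to -3, so V = +2.
A 1:1 salt means the cation carries the equal and opposite charge, 1+.
Cation: ligand charges sum to -2; for the ion to be 1+, Au = +3.

difluoro(1,10-phenanthroline)gold(III) triisothiocyanatotris(triphenylphosphine)vanadate(II)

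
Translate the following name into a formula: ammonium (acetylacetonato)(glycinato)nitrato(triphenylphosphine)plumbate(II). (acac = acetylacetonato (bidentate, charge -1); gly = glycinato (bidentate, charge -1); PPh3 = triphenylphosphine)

NH4[Pb(acac)(gly)(NO3)(PPh3)]

Ligands: 1 acetylacetonato (acac, -1), 1 glycinato (gly, -1), 1 nitrato (NO3, -1), 1 triphenylphosphine (PPh3, neutral). Ligand charge sum = -3.
With Pb in oxidation state +2, the complex ion is [Pb...]^1−.
Charge balance with ammonium (+1) requires 1 complex ion per 1 ammonium.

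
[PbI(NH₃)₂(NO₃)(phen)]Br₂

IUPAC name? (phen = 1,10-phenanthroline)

diammineiodonitrato(1,10-phenanthroline)lead(IV) bromide

The 2 bromide counter-ions carry a total charge of -2, so each complex ion is 2+.
Ligand charges: 1×iodo (-1 each), 2×ammine (neutral), 1×1,10-phenanthroline (neutral), 1×nitrato (-1 each); total -2. So Pb + (-2) = 2+, giving Pb = +4.
Ligands are named alphabetically: ammine before iodo before nitrato before phenanthroline.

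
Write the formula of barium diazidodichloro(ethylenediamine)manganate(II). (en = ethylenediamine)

Ba[MnCl2(en)(N3)2]

Ligands: 2 azido (N3, -1), 1 ethylenediamine (en, neutral), 2 chloro (Cl, -1). Ligand charge sum = -4.
With Mn in oxidation state +2, the complex ion is [Mn...]^2−.
Charge balance with barium (+2) requires 1 complex ion per 1 barium.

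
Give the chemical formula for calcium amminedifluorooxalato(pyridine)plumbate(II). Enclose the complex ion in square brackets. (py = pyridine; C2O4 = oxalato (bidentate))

Ca[Pb(C2O4)F2(NH3)(py)]

Ligands: 1 ammine (NH3, neutral), 1 pyridine (py, neutral), 1 oxalato (C2O4, -2), 2 fluoro (F, -1). Ligand charge sum = -4.
With Pb in oxidation state +2, the complex ion is [Pb...]^2−.
Charge balance with calcium (+2) requires 1 complex ion per 1 calcium.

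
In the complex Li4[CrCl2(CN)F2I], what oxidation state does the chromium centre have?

4 lithium outside the brackets (+1 each) → the complex ion is 4−.
Ligand charges: 2×F = -2; 1×I = -1; 2×Cl = -2; 1×CN = -1; sum -6.
Cr + (-6) = 4− ⇒ Cr is +2.

+2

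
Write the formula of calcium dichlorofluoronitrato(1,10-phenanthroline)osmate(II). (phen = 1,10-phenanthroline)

Ligands: 1 1,10-phenanthroline (phen, neutral), 1 nitrato (NO3, -1), 1 fluoro (F, -1), 2 chloro (Cl, -1). Ligand charge sum = -4.
With Os in oxidation state +2, the complex ion is [Os...]^2−.
Charge balance with calcium (+2) requires 1 complex ion per 1 calcium.

Ca[OsCl2F(NO3)(phen)]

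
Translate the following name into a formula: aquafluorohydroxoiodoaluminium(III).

Ligands: 1 hydroxo (OH, -1), 1 iodo (I, -1), 1 fluoro (F, -1), 1 aqua (H2O, neutral). Ligand charge sum = -3.
With Al in oxidation state +3, the complex ion is [Al...].

[AlF(H2O)I(OH)]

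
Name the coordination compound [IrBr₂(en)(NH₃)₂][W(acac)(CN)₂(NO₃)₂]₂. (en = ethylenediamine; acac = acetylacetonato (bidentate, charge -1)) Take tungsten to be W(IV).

Both ions are complex: the cation is named first with the plain metal name, the anion second with the -ate form; each ion's ligands are alphabetised independently.
W is given as +4; the anion's ligand charges sum to -5, so the complex anion is 1−.
With 2 anions per cation, the cation must be 2×1 = 2+.
Cation: ligand charges sum to -2; for the ion to be 2+, Ir = +4.

diamminedibromo(ethylenediamine)iridium(IV) (acetylacetonato)dicyanodinitratotungstate(IV)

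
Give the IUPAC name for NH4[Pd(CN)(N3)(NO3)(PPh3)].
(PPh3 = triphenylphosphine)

The 1 ammonium counter-ion carries a total charge of +1, so each complex ion is 1−.
Ligand charges: 1×triphenylphosphine (neutral), 1×cyano (-1 each), 1×azido (-1 each), 1×nitrato (-1 each); total -3. So Pd + (-3) = 1−, giving Pd = +2.
Ligands are named alphabetically: azido before cyano before nitrato before triphenylphosphine.
The complex ion is anionic, so palladium takes the -ate form palladate(II).

ammonium azidocyanonitrato(triphenylphosphine)palladate(II)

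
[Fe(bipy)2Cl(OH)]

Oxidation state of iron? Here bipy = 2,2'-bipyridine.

+2

No counter-ion: the bracketed complex is neutral.
Ligand charges: 2×bipy neutral; 1×Cl = -1; 1×OH = -1; sum -2.
Fe + (-2) = 0 ⇒ Fe is +2.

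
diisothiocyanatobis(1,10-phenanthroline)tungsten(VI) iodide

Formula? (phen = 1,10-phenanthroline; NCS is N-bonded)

[W(NCS)2(phen)2]I4

Ligands: 2 1,10-phenanthroline (phen, neutral), 2 isothiocyanato (NCS, -1). Ligand charge sum = -2.
Charge balance with iodide (-1) requires 1 complex ion per 4 iodide.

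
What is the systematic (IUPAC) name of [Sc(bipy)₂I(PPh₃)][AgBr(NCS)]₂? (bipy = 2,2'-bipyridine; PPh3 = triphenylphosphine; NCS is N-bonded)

Both ions are complex: the cation is named first with the plain metal name, the anion second with the -ate form; each ion's ligands are alphabetised independently.
Scandium is always +3 in its complexes; the cation's ligand charges sum to -1, so the complex cation is 2+.
With 2 anions per cation, each anion must be 2/2 = 1−.
Anion: ligand charges sum to -2; for the ion to be 1−, Ag = +1.

bis(2,2'-bipyridine)iodo(triphenylphosphine)scandium(III) bromoisothiocyanatoargentate(I)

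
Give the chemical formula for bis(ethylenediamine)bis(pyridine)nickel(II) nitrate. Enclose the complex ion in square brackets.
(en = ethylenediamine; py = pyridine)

[Ni(en)2(py)2](NO3)2

Ligands: 2 ethylenediamine (en, neutral), 2 pyridine (py, neutral). Ligand charge sum = 0.
With Ni in oxidation state +2, the complex ion is [Ni...]^2+.
Charge balance with nitrate (-1) requires 1 complex ion per 2 nitrate.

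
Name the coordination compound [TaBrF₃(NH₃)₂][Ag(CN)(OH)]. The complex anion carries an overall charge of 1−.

The complex anion is given as 1−; its ligand charges sum to -2, so Ag = +1.
A 1:1 salt means the cation carries the equal and opposite charge, 1+.
Cation: ligand charges sum to -4; for the ion to be 1+, Ta = +5.

diamminebromotrifluorotantalum(V) cyanohydroxoargentate(I)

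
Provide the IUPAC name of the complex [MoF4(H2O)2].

There is no counter-ion, so the complex is neutral overall.
Ligand charges: 4×fluoro (-1 each), 2×aqua (neutral); total -4. So Mo + (-4) = 0, giving Mo = +4.
Ligands are named alphabetically: aqua before fluoro.

diaquatetrafluoromolybdenum(IV)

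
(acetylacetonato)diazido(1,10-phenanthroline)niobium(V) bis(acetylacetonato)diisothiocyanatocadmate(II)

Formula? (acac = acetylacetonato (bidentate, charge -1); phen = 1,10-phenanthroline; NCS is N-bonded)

[Nb(acac)(N3)2(phen)][Cd(acac)2(NCS)2]

Cation [Nb…]: ligand charges -3, Nb(V) ⇒ ion charge 2+.
Anion [Cd…]: ligand charges -4, Cd(II) ⇒ ion charge 2−.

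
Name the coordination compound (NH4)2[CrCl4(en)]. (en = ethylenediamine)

The 2 ammonium counter-ions carry a total charge of +2, so each complex ion is 2−.
Ligand charges: 4×chloro (-1 each), 1×ethylenediamine (neutral); total -4. So Cr + (-4) = 2−, giving Cr = +2.
Ligands are named alphabetically: chloro before ethylenediamine.
The complex ion is anionic, so chromium takes the -ate form chromate(II).

ammonium tetrachloro(ethylenediamine)chromate(II)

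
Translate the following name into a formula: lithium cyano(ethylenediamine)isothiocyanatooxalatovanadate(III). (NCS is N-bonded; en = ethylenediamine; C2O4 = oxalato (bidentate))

Ligands: 1 cyano (CN, -1), 1 isothiocyanato (NCS, -1), 1 ethylenediamine (en, neutral), 1 oxalato (C2O4, -2). Ligand charge sum = -4.
With V in oxidation state +3, the complex ion is [V...]^1−.
Charge balance with lithium (+1) requires 1 complex ion per 1 lithium.

Li[V(C2O4)(CN)(en)(NCS)]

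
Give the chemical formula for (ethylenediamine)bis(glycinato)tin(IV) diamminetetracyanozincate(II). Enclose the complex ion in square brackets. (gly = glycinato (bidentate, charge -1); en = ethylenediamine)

Cation [Sn…]: ligand charges -2, Sn(IV) ⇒ ion charge 2+.
Anion [Zn…]: ligand charges -4, Zn(II) ⇒ ion charge 2−.
One 2+ cation balances one 2− anion.

[Sn(en)(gly)2][Zn(CN)4(NH3)2]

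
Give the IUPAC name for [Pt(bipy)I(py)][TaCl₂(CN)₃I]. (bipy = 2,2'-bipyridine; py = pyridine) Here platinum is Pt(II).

(2,2'-bipyridine)iodo(pyridine)platinum(II) dichlorotricyanoiodotantalate(V)

Pt is given as +2; the cation's ligand charges sum to -1, so the complex cation is 1+.
A 1:1 salt means the anion carries the equal and opposite charge, 1−.
Anion: ligand charges sum to -6; for the ion to be 1−, Ta = +5.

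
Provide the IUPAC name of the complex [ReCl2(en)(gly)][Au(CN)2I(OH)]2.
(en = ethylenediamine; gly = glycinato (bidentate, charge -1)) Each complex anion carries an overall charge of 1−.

Both ions are complex: the cation is named first with the plain metal name, the anion second with the -ate form; each ion's ligands are alphabetised independently.
The complex anion is given as 1−; its ligand charges sum to -4, so Au = +3.
With 2 anions per cation, the cation must be 2×1 = 2+.
Cation: ligand charges sum to -3; for the ion to be 2+, Re = +5.

dichloro(ethylenediamine)(glycinato)rhenium(V) dicyanohydroxoiodoaurate(III)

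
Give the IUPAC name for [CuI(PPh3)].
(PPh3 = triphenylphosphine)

There is no counter-ion, so the complex is neutral overall.
Ligand charges: 1×triphenylphosphine (neutral), 1×iodo (-1 each); total -1. So Cu + (-1) = 0, giving Cu = +1.
Ligands are named alphabetically: iodo before triphenylphosphine.

iodo(triphenylphosphine)copper(I)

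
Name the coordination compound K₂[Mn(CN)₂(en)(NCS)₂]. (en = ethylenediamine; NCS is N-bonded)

The 2 potassium counter-ions carry a total charge of +2, so each complex ion is 2−.
Ligand charges: 2×cyano (-1 each), 1×ethylenediamine (neutral), 2×isothiocyanato (-1 each); total -4. So Mn + (-4) = 2−, giving Mn = +2.
Ligands are named alphabetically: cyano before ethylenediamine before isothiocyanato.
The complex ion is anionic, so manganese takes the -ate form manganate(II).

potassium dicyano(ethylenediamine)diisothiocyanatomanganate(II)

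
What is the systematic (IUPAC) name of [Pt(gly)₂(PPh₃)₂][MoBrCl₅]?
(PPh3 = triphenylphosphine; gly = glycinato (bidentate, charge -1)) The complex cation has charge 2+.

bis(glycinato)bis(triphenylphosphine)platinum(IV) bromopentachloromolybdate(IV)

The complex cation is given as 2+; its ligand charges sum to -2, so Pt = +4.
A 1:1 salt means the anion carries the equal and opposite charge, 2−.
Anion: ligand charges sum to -6; for the ion to be 2−, Mo = +4.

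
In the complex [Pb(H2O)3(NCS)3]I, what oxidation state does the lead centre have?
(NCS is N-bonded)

+4

1 iodide outside the brackets (-1 each) → the complex ion is 1+.
Ligand charges: 3×NCS = -3; 3×H2O neutral; sum -3.
Pb + (-3) = 1+ ⇒ Pb is +4.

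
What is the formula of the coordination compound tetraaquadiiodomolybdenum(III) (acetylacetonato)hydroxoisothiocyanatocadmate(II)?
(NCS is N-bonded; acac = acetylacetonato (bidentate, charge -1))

Cation [Mo…]: ligand charges -2, Mo(III) ⇒ ion charge 1+.
Anion [Cd…]: ligand charges -3, Cd(II) ⇒ ion charge 1−.
One 1+ cation balances one 1− anion.

[Mo(H2O)4I2][Cd(acac)(NCS)(OH)]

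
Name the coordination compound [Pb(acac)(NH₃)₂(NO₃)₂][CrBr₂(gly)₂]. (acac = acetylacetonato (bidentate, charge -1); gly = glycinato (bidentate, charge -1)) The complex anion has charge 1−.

(acetylacetonato)diamminedinitratolead(IV) dibromobis(glycinato)chromate(III)

The complex anion is given as 1−; its ligand charges sum to -4, so Cr = +3.
A 1:1 salt means the cation carries the equal and opposite charge, 1+.
Cation: ligand charges sum to -3; for the ion to be 1+, Pb = +4.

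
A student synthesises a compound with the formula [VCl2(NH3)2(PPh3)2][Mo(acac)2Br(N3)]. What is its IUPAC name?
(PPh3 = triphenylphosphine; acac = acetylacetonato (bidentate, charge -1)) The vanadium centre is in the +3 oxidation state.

diamminedichlorobis(triphenylphosphine)vanadium(III) bis(acetylacetonato)azidobromomolybdate(III)

V is given as +3; the cation's ligand charges sum to -2, so the complex cation is 1+.
A 1:1 salt means the anion carries the equal and opposite charge, 1−.
Anion: ligand charges sum to -4; for the ion to be 1−, Mo = +3.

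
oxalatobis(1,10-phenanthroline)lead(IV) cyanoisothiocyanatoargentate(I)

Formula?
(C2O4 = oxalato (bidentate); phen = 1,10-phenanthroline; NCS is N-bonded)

[Pb(C2O4)(phen)2][Ag(CN)(NCS)]2

Cation [Pb…]: ligand charges -2, Pb(IV) ⇒ ion charge 2+.
Anion [Ag…]: ligand charges -2, Ag(I) ⇒ ion charge 1−.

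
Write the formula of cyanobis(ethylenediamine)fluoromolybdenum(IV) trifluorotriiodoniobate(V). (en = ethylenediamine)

[Mo(CN)(en)2F][NbF3I3]2

Cation [Mo…]: ligand charges -2, Mo(IV) ⇒ ion charge 2+.
Anion [Nb…]: ligand charges -6, Nb(V) ⇒ ion charge 1−.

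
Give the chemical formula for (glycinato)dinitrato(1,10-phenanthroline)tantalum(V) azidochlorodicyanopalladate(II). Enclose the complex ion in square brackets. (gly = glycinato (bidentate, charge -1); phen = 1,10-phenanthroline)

[Ta(gly)(NO3)2(phen)][PdCl(CN)2(N3)]

Cation [Ta…]: ligand charges -3, Ta(V) ⇒ ion charge 2+.
Anion [Pd…]: ligand charges -4, Pd(II) ⇒ ion charge 2−.
One 2+ cation balances one 2− anion.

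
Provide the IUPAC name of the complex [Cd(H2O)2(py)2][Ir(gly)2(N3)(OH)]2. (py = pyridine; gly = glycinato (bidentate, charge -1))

diaquabis(pyridine)cadmium(II) azidobis(glycinato)hydroxoiridate(III)

Both ions are complex: the cation is named first with the plain metal name, the anion second with the -ate form; each ion's ligands are alphabetised independently.
Cadmium is always +2 in its complexes; the cation's ligand charges sum to 0, so the complex cation is 2+.
With 2 anions per cation, each anion must be 2/2 = 1−.
Anion: ligand charges sum to -4; for the ion to be 1−, Ir = +3.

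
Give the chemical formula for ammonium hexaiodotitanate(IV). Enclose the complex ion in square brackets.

Ligands: 6 iodo (I, -1). Ligand charge sum = -6.
With Ti in oxidation state +4, the complex ion is [Ti...]^2−.
Charge balance with ammonium (+1) requires 1 complex ion per 2 ammonium.

(NH4)2[TiI6]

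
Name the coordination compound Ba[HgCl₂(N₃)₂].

The 1 barium counter-ion carries a total charge of +2, so each complex ion is 2−.
Ligand charges: 2×azido (-1 each), 2×chloro (-1 each); total -4. So Hg + (-4) = 2−, giving Hg = +2.
Ligands are named alphabetically: azido before chloro.
The complex ion is anionic, so mercury takes the -ate form mercurate(II).

barium diazidodichloromercurate(II)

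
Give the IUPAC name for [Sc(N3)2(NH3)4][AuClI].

Both ions are complex: the cation is named first with the plain metal name, the anion second with the -ate form; each ion's ligands are alphabetised independently.
Scandium is always +3 in its complexes; the cation's ligand charges sum to -2, so the complex cation is 1+.
A 1:1 salt means the anion carries the equal and opposite charge, 1−.
Anion: ligand charges sum to -2; for the ion to be 1−, Au = +1.

tetraamminediazidoscandium(III) chloroiodoaurate(I)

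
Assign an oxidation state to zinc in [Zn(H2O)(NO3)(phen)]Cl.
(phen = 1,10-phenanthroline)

1 chloride outside the brackets (-1 each) → the complex ion is 1+.
Ligand charges: 1×H2O neutral; 1×phen neutral; 1×NO3 = -1; sum -1.
Zn + (-1) = 1+ ⇒ Zn is +2.

+2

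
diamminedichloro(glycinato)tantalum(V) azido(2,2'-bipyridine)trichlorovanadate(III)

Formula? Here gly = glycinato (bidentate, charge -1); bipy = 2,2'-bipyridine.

Cation [Ta…]: ligand charges -3, Ta(V) ⇒ ion charge 2+.
Anion [V…]: ligand charges -4, V(III) ⇒ ion charge 1−.
One 2+ cation requires 2 of the 1− anion.

[TaCl2(gly)(NH3)2][V(bipy)Cl3(N3)]2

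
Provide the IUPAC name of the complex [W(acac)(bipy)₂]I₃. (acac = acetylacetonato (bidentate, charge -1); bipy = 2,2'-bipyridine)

The 3 iodide counter-ions carry a total charge of -3, so each complex ion is 3+.
Ligand charges: 1×acetylacetonato (-1 each), 2×2,2'-bipyridine (neutral); total -1. So W + (-1) = 3+, giving W = +4.
Ligands are named alphabetically: acetylacetonato before bipyridine.

(acetylacetonato)bis(2,2'-bipyridine)tungsten(IV) iodide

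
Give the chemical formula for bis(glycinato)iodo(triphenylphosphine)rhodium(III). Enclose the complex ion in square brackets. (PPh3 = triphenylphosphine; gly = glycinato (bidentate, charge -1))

[Rh(gly)2I(PPh3)]

Ligands: 1 iodo (I, -1), 1 triphenylphosphine (PPh3, neutral), 2 glycinato (gly, -1). Ligand charge sum = -3.
With Rh in oxidation state +3, the complex ion is [Rh...].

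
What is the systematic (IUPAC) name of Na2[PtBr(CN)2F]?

sodium bromodicyanofluoroplatinate(II)

The 2 sodium counter-ions carry a total charge of +2, so each complex ion is 2−.
Ligand charges: 1×bromo (-1 each), 1×fluoro (-1 each), 2×cyano (-1 each); total -4. So Pt + (-4) = 2−, giving Pt = +2.
The complex ion is anionic, so platinum takes the -ate form platinate(II).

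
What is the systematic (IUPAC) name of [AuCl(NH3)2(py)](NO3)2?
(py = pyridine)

The 2 nitrate counter-ions carry a total charge of -2, so each complex ion is 2+.
Ligand charges: 1×pyridine (neutral), 2×ammine (neutral), 1×chloro (-1 each); total -1. So Au + (-1) = 2+, giving Au = +3.
Ligands are named alphabetically: ammine before chloro before pyridine.

diamminechloro(pyridine)gold(III) nitrate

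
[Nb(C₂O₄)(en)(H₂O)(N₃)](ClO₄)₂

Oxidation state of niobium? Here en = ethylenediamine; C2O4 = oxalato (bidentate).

2 perchlorate outside the brackets (-1 each) → the complex ion is 2+.
Ligand charges: 1×H2O neutral; 1×en neutral; 1×C2O4 = -2; 1×N3 = -1; sum -3.
Nb + (-3) = 2+ ⇒ Nb is +5.

+5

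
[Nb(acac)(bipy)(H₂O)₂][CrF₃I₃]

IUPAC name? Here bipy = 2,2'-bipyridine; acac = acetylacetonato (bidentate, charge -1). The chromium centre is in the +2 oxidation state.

Both ions are complex: the cation is named first with the plain metal name, the anion second with the -ate form; each ion's ligands are alphabetised independently.
Cr is given as +2; the anion's ligand charges sum to -6, so the complex anion is 4−.
A 1:1 salt means the cation carries the equal and opposite charge, 4+.
Cation: ligand charges sum to -1; for the ion to be 4+, Nb = +5.

(acetylacetonato)diaqua(2,2'-bipyridine)niobium(V) trifluorotriiodochromate(II)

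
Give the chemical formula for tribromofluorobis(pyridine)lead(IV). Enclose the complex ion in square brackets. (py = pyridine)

Ligands: 2 pyridine (py, neutral), 1 fluoro (F, -1), 3 bromo (Br, -1). Ligand charge sum = -4.
With Pb in oxidation state +4, the complex ion is [Pb...].

[PbBr3F(py)2]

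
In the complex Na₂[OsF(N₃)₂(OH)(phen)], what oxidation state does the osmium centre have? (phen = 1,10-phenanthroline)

+2

2 sodium outside the brackets (+1 each) → the complex ion is 2−.
Ligand charges: 1×F = -1; 2×N3 = -2; 1×OH = -1; 1×phen neutral; sum -4.
Os + (-4) = 2− ⇒ Os is +2.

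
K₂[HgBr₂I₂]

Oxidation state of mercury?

2 potassium outside the brackets (+1 each) → the complex ion is 2−.
Ligand charges: 2×I = -2; 2×Br = -2; sum -4.
Hg + (-4) = 2− ⇒ Hg is +2.

+2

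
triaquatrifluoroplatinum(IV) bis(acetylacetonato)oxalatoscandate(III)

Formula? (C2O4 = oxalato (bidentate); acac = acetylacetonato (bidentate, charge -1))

Cation [Pt…]: ligand charges -3, Pt(IV) ⇒ ion charge 1+.
Anion [Sc…]: ligand charges -4, Sc(III) ⇒ ion charge 1−.

[PtF3(H2O)3][Sc(acac)2(C2O4)]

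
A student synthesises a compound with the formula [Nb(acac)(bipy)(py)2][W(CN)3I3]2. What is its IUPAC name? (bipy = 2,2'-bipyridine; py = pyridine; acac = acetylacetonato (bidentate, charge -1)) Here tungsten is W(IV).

(acetylacetonato)(2,2'-bipyridine)bis(pyridine)niobium(V) tricyanotriiodotungstate(IV)

Both ions are complex: the cation is named first with the plain metal name, the anion second with the -ate form; each ion's ligands are alphabetised independently.
W is given as +4; the anion's ligand charges sum to -6, so the complex anion is 2−.
With 2 anions per cation, the cation must be 2×2 = 4+.
Cation: ligand charges sum to -1; for the ion to be 4+, Nb = +5.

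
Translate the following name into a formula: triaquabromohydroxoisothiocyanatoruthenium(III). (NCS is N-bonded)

Ligands: 1 isothiocyanato (NCS, -1), 3 aqua (H2O, neutral), 1 bromo (Br, -1), 1 hydroxo (OH, -1). Ligand charge sum = -3.
With Ru in oxidation state +3, the complex ion is [Ru...].

[RuBr(H2O)3(NCS)(OH)]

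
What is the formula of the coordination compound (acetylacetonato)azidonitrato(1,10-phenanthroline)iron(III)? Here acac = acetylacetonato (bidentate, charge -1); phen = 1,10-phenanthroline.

[Fe(acac)(N3)(NO3)(phen)]

Ligands: 1 nitrato (NO3, -1), 1 acetylacetonato (acac, -1), 1 azido (N3, -1), 1 1,10-phenanthroline (phen, neutral). Ligand charge sum = -3.
With Fe in oxidation state +3, the complex ion is [Fe...].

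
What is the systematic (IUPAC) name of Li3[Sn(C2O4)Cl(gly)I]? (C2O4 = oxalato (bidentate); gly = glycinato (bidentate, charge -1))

The 3 lithium counter-ions carry a total charge of +3, so each complex ion is 3−.
Ligand charges: 1×oxalato (-2 each), 1×glycinato (-1 each), 1×chloro (-1 each), 1×iodo (-1 each); total -5. So Sn + (-5) = 3−, giving Sn = +2.
The complex ion is anionic, so tin takes the -ate form stannate(II).

lithium chloro(glycinato)iodooxalatostannate(II)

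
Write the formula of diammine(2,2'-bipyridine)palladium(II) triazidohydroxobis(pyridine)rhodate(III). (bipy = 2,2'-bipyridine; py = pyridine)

Cation [Pd…]: ligand charges 0, Pd(II) ⇒ ion charge 2+.
Anion [Rh…]: ligand charges -4, Rh(III) ⇒ ion charge 1−.
One 2+ cation requires 2 of the 1− anion.

[Pd(bipy)(NH3)2][Rh(N3)3(OH)(py)2]2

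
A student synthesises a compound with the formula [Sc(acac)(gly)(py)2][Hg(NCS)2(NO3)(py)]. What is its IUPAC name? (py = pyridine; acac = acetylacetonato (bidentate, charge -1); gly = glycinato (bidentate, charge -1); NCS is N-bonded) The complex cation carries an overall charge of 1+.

(acetylacetonato)(glycinato)bis(pyridine)scandium(III) diisothiocyanatonitrato(pyridine)mercurate(II)

Both ions are complex: the cation is named first with the plain metal name, the anion second with the -ate form; each ion's ligands are alphabetised independently.
The complex cation is given as 1+; its ligand charges sum to -2, so Sc = +3.
A 1:1 salt means the anion carries the equal and opposite charge, 1−.
Anion: ligand charges sum to -3; for the ion to be 1−, Hg = +2.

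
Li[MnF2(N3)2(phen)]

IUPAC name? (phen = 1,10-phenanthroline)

The 1 lithium counter-ion carries a total charge of +1, so each complex ion is 1−.
Ligand charges: 2×azido (-1 each), 2×fluoro (-1 each), 1×1,10-phenanthroline (neutral); total -4. So Mn + (-4) = 1−, giving Mn = +3.
Ligands are named alphabetically: azido before fluoro before phenanthroline.
The complex ion is anionic, so manganese takes the -ate form manganate(III).

lithium diazidodifluoro(1,10-phenanthroline)manganate(III)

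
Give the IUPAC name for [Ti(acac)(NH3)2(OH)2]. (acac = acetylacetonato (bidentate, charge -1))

(acetylacetonato)diamminedihydroxotitanium(III)

There is no counter-ion, so the complex is neutral overall.
Ligand charges: 2×hydroxo (-1 each), 1×acetylacetonato (-1 each), 2×ammine (neutral); total -3. So Ti + (-3) = 0, giving Ti = +3.
Ligands are named alphabetically: acetylacetonato before ammine before hydroxo.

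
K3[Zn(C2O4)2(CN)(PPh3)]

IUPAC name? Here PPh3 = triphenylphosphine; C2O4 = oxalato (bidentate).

The 3 potassium counter-ions carry a total charge of +3, so each complex ion is 3−.
Ligand charges: 1×cyano (-1 each), 1×triphenylphosphine (neutral), 2×oxalato (-2 each); total -5. So Zn + (-5) = 3−, giving Zn = +2.
Ligands are named alphabetically: cyano before oxalato before triphenylphosphine.
The complex ion is anionic, so zinc takes the -ate form zincate(II).

potassium cyanodioxalato(triphenylphosphine)zincate(II)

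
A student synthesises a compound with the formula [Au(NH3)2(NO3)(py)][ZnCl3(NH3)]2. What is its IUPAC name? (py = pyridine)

Both ions are complex: the cation is named first with the plain metal name, the anion second with the -ate form; each ion's ligands are alphabetised independently.
Zinc is always +2 in its complexes; the anion's ligand charges sum to -3, so the complex anion is 1−.
With 2 anions per cation, the cation must be 2×1 = 2+.
Cation: ligand charges sum to -1; for the ion to be 2+, Au = +3.

diamminenitrato(pyridine)gold(III) amminetrichlorozincate(II)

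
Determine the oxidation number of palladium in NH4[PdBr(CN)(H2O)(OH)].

+2

1 ammonium outside the brackets (+1 each) → the complex ion is 1−.
Ligand charges: 1×CN = -1; 1×OH = -1; 1×Br = -1; 1×H2O neutral; sum -3.
Pd + (-3) = 1− ⇒ Pd is +2.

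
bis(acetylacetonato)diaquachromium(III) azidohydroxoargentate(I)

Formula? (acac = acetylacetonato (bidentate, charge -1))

Cation [Cr…]: ligand charges -2, Cr(III) ⇒ ion charge 1+.
Anion [Ag…]: ligand charges -2, Ag(I) ⇒ ion charge 1−.

[Cr(acac)2(H2O)2][Ag(N3)(OH)]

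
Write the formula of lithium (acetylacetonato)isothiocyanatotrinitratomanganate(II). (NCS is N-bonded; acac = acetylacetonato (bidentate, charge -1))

Ligands: 1 isothiocyanato (NCS, -1), 1 acetylacetonato (acac, -1), 3 nitrato (NO3, -1). Ligand charge sum = -5.
With Mn in oxidation state +2, the complex ion is [Mn...]^3−.
Charge balance with lithium (+1) requires 1 complex ion per 3 lithium.

Li3[Mn(acac)(NCS)(NO3)3]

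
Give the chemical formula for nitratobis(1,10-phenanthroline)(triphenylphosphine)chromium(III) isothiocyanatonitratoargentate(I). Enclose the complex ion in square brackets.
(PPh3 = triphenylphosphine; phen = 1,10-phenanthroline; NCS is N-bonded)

Cation [Cr…]: ligand charges -1, Cr(III) ⇒ ion charge 2+.
Anion [Ag…]: ligand charges -2, Ag(I) ⇒ ion charge 1−.

[Cr(NO3)(phen)2(PPh3)][Ag(NCS)(NO3)]2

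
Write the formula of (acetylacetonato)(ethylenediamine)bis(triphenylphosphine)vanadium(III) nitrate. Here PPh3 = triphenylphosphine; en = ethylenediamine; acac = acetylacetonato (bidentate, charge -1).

Ligands: 2 triphenylphosphine (PPh3, neutral), 1 ethylenediamine (en, neutral), 1 acetylacetonato (acac, -1). Ligand charge sum = -1.
With V in oxidation state +3, the complex ion is [V...]^2+.
Charge balance with nitrate (-1) requires 1 complex ion per 2 nitrate.

[V(acac)(en)(PPh3)2](NO3)2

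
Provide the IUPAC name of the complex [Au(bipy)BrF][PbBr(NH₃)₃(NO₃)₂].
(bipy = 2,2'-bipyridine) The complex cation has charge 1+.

Both ions are complex: the cation is named first with the plain metal name, the anion second with the -ate form; each ion's ligands are alphabetised independently.
The complex cation is given as 1+; its ligand charges sum to -2, so Au = +3.
A 1:1 salt means the anion carries the equal and opposite charge, 1−.
Anion: ligand charges sum to -3; for the ion to be 1−, Pb = +2.

(2,2'-bipyridine)bromofluorogold(III) triamminebromodinitratoplumbate(II)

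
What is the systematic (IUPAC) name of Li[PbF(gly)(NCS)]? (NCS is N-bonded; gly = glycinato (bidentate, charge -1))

The 1 lithium counter-ion carries a total charge of +1, so each complex ion is 1−.
Ligand charges: 1×isothiocyanato (-1 each), 1×fluoro (-1 each), 1×glycinato (-1 each); total -3. So Pb + (-3) = 1−, giving Pb = +2.
Ligands are named alphabetically: fluoro before glycinato before isothiocyanato.
The complex ion is anionic, so lead takes the -ate form plumbate(II).

lithium fluoro(glycinato)isothiocyanatoplumbate(II)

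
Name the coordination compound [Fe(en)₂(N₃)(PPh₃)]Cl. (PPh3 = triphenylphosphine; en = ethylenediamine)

azidobis(ethylenediamine)(triphenylphosphine)iron(II) chloride

The 1 chloride counter-ion carries a total charge of -1, so each complex ion is 1+.
Ligand charges: 1×triphenylphosphine (neutral), 2×ethylenediamine (neutral), 1×azido (-1 each); total -1. So Fe + (-1) = 1+, giving Fe = +2.
Ligands are named alphabetically: azido before ethylenediamine before triphenylphosphine.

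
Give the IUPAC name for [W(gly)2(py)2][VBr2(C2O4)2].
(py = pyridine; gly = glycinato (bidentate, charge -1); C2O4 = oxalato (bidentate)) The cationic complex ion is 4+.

Both ions are complex: the cation is named first with the plain metal name, the anion second with the -ate form; each ion's ligands are alphabetised independently.
The complex cation is given as 4+; its ligand charges sum to -2, so W = +6.
A 1:1 salt means the anion carries the equal and opposite charge, 4−.
Anion: ligand charges sum to -6; for the ion to be 4−, V = +2.

bis(glycinato)bis(pyridine)tungsten(VI) dibromodioxalatovanadate(II)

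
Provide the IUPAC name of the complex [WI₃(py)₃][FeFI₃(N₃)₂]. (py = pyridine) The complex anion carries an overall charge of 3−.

The complex anion is given as 3−; its ligand charges sum to -6, so Fe = +3.
A 1:1 salt means the cation carries the equal and opposite charge, 3+.
Cation: ligand charges sum to -3; for the ion to be 3+, W = +6.

triiodotris(pyridine)tungsten(VI) diazidofluorotriiodoferrate(III)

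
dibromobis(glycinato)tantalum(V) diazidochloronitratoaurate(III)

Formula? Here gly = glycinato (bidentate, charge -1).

Cation [Ta…]: ligand charges -4, Ta(V) ⇒ ion charge 1+.
Anion [Au…]: ligand charges -4, Au(III) ⇒ ion charge 1−.
One 1+ cation balances one 1− anion.

[TaBr2(gly)2][AuCl(N3)2(NO3)]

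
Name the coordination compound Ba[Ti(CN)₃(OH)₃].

The 1 barium counter-ion carries a total charge of +2, so each complex ion is 2−.
Ligand charges: 3×cyano (-1 each), 3×hydroxo (-1 each); total -6. So Ti + (-6) = 2−, giving Ti = +4.
Ligands are named alphabetically: cyano before hydroxo.
The complex ion is anionic, so titanium takes the -ate form titanate(IV).

barium tricyanotrihydroxotitanate(IV)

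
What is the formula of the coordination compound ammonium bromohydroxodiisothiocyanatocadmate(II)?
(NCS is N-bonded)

(NH4)2[CdBr(NCS)2(OH)]

Ligands: 1 bromo (Br, -1), 2 isothiocyanato (NCS, -1), 1 hydroxo (OH, -1). Ligand charge sum = -4.
With Cd in oxidation state +2, the complex ion is [Cd...]^2−.
Charge balance with ammonium (+1) requires 1 complex ion per 2 ammonium.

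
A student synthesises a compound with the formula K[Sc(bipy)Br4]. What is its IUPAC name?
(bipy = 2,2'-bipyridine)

The 1 potassium counter-ion carries a total charge of +1, so each complex ion is 1−.
Ligand charges: 1×2,2'-bipyridine (neutral), 4×bromo (-1 each); total -4. So Sc + (-4) = 1−, giving Sc = +3.
The complex ion is anionic, so scandium takes the -ate form scandate(III).

potassium (2,2'-bipyridine)tetrabromoscandate(III)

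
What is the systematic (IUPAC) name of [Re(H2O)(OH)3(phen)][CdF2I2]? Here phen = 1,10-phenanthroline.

aquatrihydroxo(1,10-phenanthroline)rhenium(V) difluorodiiodocadmate(II)

Both ions are complex: the cation is named first with the plain metal name, the anion second with the -ate form; each ion's ligands are alphabetised independently.
Cadmium is always +2 in its complexes; the anion's ligand charges sum to -4, so the complex anion is 2−.
A 1:1 salt means the cation carries the equal and opposite charge, 2+.
Cation: ligand charges sum to -3; for the ion to be 2+, Re = +5.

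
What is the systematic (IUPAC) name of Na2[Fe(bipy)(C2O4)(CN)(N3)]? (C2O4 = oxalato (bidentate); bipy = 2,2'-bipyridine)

sodium azido(2,2'-bipyridine)cyanooxalatoferrate(II)

The 2 sodium counter-ions carry a total charge of +2, so each complex ion is 2−.
Ligand charges: 1×cyano (-1 each), 1×azido (-1 each), 1×oxalato (-2 each), 1×2,2'-bipyridine (neutral); total -4. So Fe + (-4) = 2−, giving Fe = +2.
The complex ion is anionic, so iron takes the -ate form ferrate(II).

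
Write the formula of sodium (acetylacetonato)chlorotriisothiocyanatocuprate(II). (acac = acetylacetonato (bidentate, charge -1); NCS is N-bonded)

Ligands: 1 acetylacetonato (acac, -1), 1 chloro (Cl, -1), 3 isothiocyanato (NCS, -1). Ligand charge sum = -5.
With Cu in oxidation state +2, the complex ion is [Cu...]^3−.
Charge balance with sodium (+1) requires 1 complex ion per 3 sodium.

Na3[Cu(acac)Cl(NCS)3]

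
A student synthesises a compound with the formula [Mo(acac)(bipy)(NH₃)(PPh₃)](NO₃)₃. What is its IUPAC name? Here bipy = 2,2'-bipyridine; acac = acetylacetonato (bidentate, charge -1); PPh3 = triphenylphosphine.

The 3 nitrate counter-ions carry a total charge of -3, so each complex ion is 3+.
Ligand charges: 1×2,2'-bipyridine (neutral), 1×ammine (neutral), 1×acetylacetonato (-1 each), 1×triphenylphosphine (neutral); total -1. So Mo + (-1) = 3+, giving Mo = +4.
Ligands are named alphabetically: acetylacetonato before ammine before bipyridine before triphenylphosphine.

(acetylacetonato)ammine(2,2'-bipyridine)(triphenylphosphine)molybdenum(IV) nitrate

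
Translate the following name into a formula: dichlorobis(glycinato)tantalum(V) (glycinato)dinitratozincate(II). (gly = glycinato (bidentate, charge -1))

Cation [Ta…]: ligand charges -4, Ta(V) ⇒ ion charge 1+.
Anion [Zn…]: ligand charges -3, Zn(II) ⇒ ion charge 1−.
One 1+ cation balances one 1− anion.

[TaCl2(gly)2][Zn(gly)(NO3)2]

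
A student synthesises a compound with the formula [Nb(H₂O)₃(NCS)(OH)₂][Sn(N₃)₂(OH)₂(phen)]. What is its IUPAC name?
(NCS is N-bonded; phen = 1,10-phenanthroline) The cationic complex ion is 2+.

Both ions are complex: the cation is named first with the plain metal name, the anion second with the -ate form; each ion's ligands are alphabetised independently.
The complex cation is given as 2+; its ligand charges sum to -3, so Nb = +5.
A 1:1 salt means the anion carries the equal and opposite charge, 2−.
Anion: ligand charges sum to -4; for the ion to be 2−, Sn = +2.

triaquadihydroxoisothiocyanatoniobium(V) diazidodihydroxo(1,10-phenanthroline)stannate(II)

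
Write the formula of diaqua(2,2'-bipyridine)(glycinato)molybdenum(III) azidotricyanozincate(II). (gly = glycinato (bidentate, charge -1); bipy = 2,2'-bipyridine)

Cation [Mo…]: ligand charges -1, Mo(III) ⇒ ion charge 2+.
Anion [Zn…]: ligand charges -4, Zn(II) ⇒ ion charge 2−.
One 2+ cation balances one 2− anion.

[Mo(bipy)(gly)(H2O)2][Zn(CN)3(N3)]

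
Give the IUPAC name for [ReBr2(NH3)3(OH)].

There is no counter-ion, so the complex is neutral overall.
Ligand charges: 3×ammine (neutral), 2×bromo (-1 each), 1×hydroxo (-1 each); total -3. So Re + (-3) = 0, giving Re = +3.
Ligands are named alphabetically: ammine before bromo before hydroxo.

triamminedibromohydroxorhenium(III)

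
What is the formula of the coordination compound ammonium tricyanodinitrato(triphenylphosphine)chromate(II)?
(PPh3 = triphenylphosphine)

Ligands: 1 triphenylphosphine (PPh3, neutral), 3 cyano (CN, -1), 2 nitrato (NO3, -1). Ligand charge sum = -5.
Charge balance with ammonium (+1) requires 1 complex ion per 3 ammonium.

(NH4)3[Cr(CN)3(NO3)2(PPh3)]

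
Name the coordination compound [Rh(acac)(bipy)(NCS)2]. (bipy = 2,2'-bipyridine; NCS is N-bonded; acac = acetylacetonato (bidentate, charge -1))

There is no counter-ion, so the complex is neutral overall.
Ligand charges: 1×2,2'-bipyridine (neutral), 2×isothiocyanato (-1 each), 1×acetylacetonato (-1 each); total -3. So Rh + (-3) = 0, giving Rh = +3.
Ligands are named alphabetically: acetylacetonato before bipyridine before isothiocyanato.

(acetylacetonato)(2,2'-bipyridine)diisothiocyanatorhodium(III)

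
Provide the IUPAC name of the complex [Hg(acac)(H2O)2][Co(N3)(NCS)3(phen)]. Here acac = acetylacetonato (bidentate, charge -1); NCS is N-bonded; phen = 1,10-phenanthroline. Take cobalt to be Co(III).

(acetylacetonato)diaquamercury(II) azidotriisothiocyanato(1,10-phenanthroline)cobaltate(III)

Co is given as +3; the anion's ligand charges sum to -4, so the complex anion is 1−.
A 1:1 salt means the cation carries the equal and opposite charge, 1+.
Cation: ligand charges sum to -1; for the ion to be 1+, Hg = +2.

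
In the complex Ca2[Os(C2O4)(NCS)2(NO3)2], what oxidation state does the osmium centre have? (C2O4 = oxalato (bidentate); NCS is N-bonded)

2 calcium outside the brackets (+2 each) → the complex ion is 4−.
Ligand charges: 1×C2O4 = -2; 2×NO3 = -2; 2×NCS = -2; sum -6.
Os + (-6) = 4− ⇒ Os is +2.

+2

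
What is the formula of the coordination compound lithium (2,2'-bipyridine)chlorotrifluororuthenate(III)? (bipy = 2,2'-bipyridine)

Li[Ru(bipy)ClF3]

Ligands: 1 2,2'-bipyridine (bipy, neutral), 1 chloro (Cl, -1), 3 fluoro (F, -1). Ligand charge sum = -4.
With Ru in oxidation state +3, the complex ion is [Ru...]^1−.
Charge balance with lithium (+1) requires 1 complex ion per 1 lithium.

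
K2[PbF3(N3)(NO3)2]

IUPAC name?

The 2 potassium counter-ions carry a total charge of +2, so each complex ion is 2−.
Ligand charges: 1×azido (-1 each), 3×fluoro (-1 each), 2×nitrato (-1 each); total -6. So Pb + (-6) = 2−, giving Pb = +4.
Ligands are named alphabetically: azido before fluoro before nitrato.
The complex ion is anionic, so lead takes the -ate form plumbate(IV).

potassium azidotrifluorodinitratoplumbate(IV)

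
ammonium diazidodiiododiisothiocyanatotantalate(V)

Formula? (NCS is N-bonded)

Ligands: 2 isothiocyanato (NCS, -1), 2 azido (N3, -1), 2 iodo (I, -1). Ligand charge sum = -6.
With Ta in oxidation state +5, the complex ion is [Ta...]^1−.
Charge balance with ammonium (+1) requires 1 complex ion per 1 ammonium.

NH4[TaI2(N3)2(NCS)2]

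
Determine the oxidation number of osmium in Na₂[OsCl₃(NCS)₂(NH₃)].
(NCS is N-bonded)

2 sodium outside the brackets (+1 each) → the complex ion is 2−.
Ligand charges: 1×NH3 neutral; 2×NCS = -2; 3×Cl = -3; sum -5.
Os + (-5) = 2− ⇒ Os is +3.

+3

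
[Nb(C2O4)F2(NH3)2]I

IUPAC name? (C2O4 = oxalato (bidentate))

The 1 iodide counter-ion carries a total charge of -1, so each complex ion is 1+.
Ligand charges: 2×fluoro (-1 each), 1×oxalato (-2 each), 2×ammine (neutral); total -4. So Nb + (-4) = 1+, giving Nb = +5.
Ligands are named alphabetically: ammine before fluoro before oxalato.

diamminedifluorooxalatoniobium(V) iodide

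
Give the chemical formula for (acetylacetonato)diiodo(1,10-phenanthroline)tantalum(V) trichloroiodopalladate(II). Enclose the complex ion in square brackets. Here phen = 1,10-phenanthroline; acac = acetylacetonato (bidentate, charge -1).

[Ta(acac)I2(phen)][PdCl3I]

Cation [Ta…]: ligand charges -3, Ta(V) ⇒ ion charge 2+.
Anion [Pd…]: ligand charges -4, Pd(II) ⇒ ion charge 2−.
One 2+ cation balances one 2− anion.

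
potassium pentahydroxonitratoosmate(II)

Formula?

K4[Os(NO3)(OH)5]

Ligands: 5 hydroxo (OH, -1), 1 nitrato (NO3, -1). Ligand charge sum = -6.
Charge balance with potassium (+1) requires 1 complex ion per 4 potassium.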